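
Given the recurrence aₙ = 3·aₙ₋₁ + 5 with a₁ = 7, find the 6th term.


Computing step by step:
a_1 = 7
a_2 = 26
a_3 = 83
a_4 = 254
a_5 = 767
a_6 = 2306


a_6 = 2306


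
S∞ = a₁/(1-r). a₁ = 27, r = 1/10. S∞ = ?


S∞ = a₁/(1-r) = 27/(1 - 1/10)
= 27/(9/10)
= 30

S∞ = 30


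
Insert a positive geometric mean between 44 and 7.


GM = √(44×7) = √308 = 17.5499

GM = 17.5499


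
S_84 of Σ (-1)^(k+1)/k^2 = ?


S = 1 - 1/4 + 1/9 - 1/16 + 1/25 - 1/36 + 1/49 - 1/64 ± ...
= 0.8224
(Full series converges to +π²/12 ≈ +0.8225)

S_84 = 0.8224


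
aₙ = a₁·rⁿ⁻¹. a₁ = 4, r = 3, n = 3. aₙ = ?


aₙ = a₁·r^(n-1)
= 4×3^2
= 4×9
= 36

a_3 = 36


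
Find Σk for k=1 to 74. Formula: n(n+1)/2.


n(n+1)/2 = 74×75/2 = 5550/2 = 2775

Σk = 2775


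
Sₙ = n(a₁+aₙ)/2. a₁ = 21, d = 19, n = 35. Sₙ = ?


aₙ = 21 + (35-1)×19 = 667
Sₙ = n(a₁+aₙ)/2 = 35×(21+667)/2
= 35×688/2 = 12040

S_35 = 12040


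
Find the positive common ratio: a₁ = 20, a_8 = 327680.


r^(n-1) = aₙ/a₁
r^7 = 327680/20 = 16384
r = 16384^(1/7)
= 4

r = 4


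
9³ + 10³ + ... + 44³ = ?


Σₖ₌9^44 k³ = [44·45/2]² − [8·9/2]²
= 980100 − 1296 = 978804

Σk³ = 978804


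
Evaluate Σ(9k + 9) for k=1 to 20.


Σ(9k+9) = 9·Σk + 9·n
= 9·210 + 9·20
= 1890 + 180 = 2070

Σ = 2070


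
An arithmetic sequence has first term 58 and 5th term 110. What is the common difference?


d = (aₙ - a₁)/(n-1)
= (110 - 58)/(5-1)
= 52/4 = 13

d = 13


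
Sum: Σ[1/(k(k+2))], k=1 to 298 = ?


1/(k(k+2)) = (1/2)·(1/k - 1/(k+2)) (partial fractions)
Telescoping: Σ = (1/2)·(1 + 1/2 - 1/299 - 1/300) = 133951/179400

Sum = 133951/179400


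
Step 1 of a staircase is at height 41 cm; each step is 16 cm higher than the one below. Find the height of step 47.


aₙ = a₁ + (n-1)d
= 41 + (47-1)×16
= 41 + 736
= 777

a_47 = 777


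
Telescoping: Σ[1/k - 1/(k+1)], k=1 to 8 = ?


Telescoping: adjacent terms cancel.
= 1/1 - 1/9
= 1 - 1/9 = 8/9

Sum = 8/9


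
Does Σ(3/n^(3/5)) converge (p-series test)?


p-series test: Σ c/n^p converges if p > 1, diverges if p ≤ 1 (constant c > 0 doesn't affect convergence).
p = 3/5
3/5 ≤ 1 → DIVERGES

Diverges (p = 3/5 ≤ 1)


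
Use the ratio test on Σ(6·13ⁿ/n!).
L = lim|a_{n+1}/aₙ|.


aₙ = 6·13^n/n!
a_{n+1}/aₙ = 13^(n+1)/(n+1)! × n!/13^n  (constant 6 cancels)
= 13/(n+1)
L = lim(n→∞) 13/(n+1) = 0
L < 1 → series CONVERGES

Converges (ratio test: L = 0 < 1)


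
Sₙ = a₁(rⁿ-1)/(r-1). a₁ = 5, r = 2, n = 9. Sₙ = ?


Sₙ = 5×(2^9 - 1)/(2 - 1)
= 5×(512 - 1)/1
= 5×511/1
= 2555

S_9 = 2555


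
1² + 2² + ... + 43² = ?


n = 43
n(n+1)(2n+1)/6 = 43×44×87/6
= 164604/6 = 27434

Σk² = 27434


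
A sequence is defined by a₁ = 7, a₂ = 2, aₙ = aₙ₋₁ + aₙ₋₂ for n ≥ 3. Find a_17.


Computing iteratively: 7, 2, 9, 11, 20, 31, 51, 82, 133, 215, 348, 563, ...
a_17 = 6244

a_17 = 6244


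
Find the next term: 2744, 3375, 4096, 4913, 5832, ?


Pattern: perfect cubes: n³
Terms: 2744, 3375, 4096, 4913, 5832
Next term = 6859

Next term = 6859


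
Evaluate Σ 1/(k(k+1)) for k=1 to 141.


1/(k(k+1)) = 1/k - 1/(k+1) (partial fractions)
Telescoping: Σ = 1 - 1/142 = 141/142

Sum = 141/142


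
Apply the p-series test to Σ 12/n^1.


p-series test: Σ c/n^p converges if p > 1, diverges if p ≤ 1 (constant c > 0 doesn't affect convergence).
p = 1
1 ≤ 1 → DIVERGES

Diverges (p = 1 ≤ 1)


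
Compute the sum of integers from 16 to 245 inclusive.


Σₖ₌16^245 k = Σₖ₌₁^245 k − Σₖ₌₁^15 k
= 245·246/2 − 15·16/2
= 30135 − 120 = 30015

Σk = 30015


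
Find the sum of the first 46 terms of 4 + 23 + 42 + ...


aₙ = 4 + (46-1)×19 = 859
Sₙ = n(a₁+aₙ)/2 = 46×(4+859)/2
= 46×863/2 = 19849

S_46 = 19849


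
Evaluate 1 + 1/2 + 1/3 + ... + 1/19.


H_19 = 1/1 + 1/2 + 1/3 + ... + 1/19
= 275295799/77597520
≈ 3.5477

H_19 = 275295799/77597520 ≈ 3.5477


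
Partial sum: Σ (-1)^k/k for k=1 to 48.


S = -1 + 1/2 - 1/3 + 1/4 - 1/5 + 1/6 - 1/7 + 1/8 ± ...
= -0.6828
(Full series converges to -ln(2) ≈ -0.6931)

S_48 = -0.6828


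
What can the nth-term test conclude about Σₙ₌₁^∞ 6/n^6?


lim(n→∞) 6/n^6 = 0
lim aₙ = 0 → nth-term test is INCONCLUSIVE
(Need other tests; this is actually a convergent p-series with p=6 > 1)

Inconclusive (lim aₙ = 0; need another test)


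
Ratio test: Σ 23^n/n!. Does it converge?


aₙ = 23^n/n!
a_{n+1}/aₙ = 23^(n+1)/(n+1)! × n!/23^n
= 23/(n+1)
L = lim(n→∞) 23/(n+1) = 0
L < 1 → series CONVERGES

Converges (ratio test: L = 0 < 1)


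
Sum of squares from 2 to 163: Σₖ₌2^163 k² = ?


Σₖ₌2^163 k² = Σₖ₌₁^163 k² − Σₖ₌₁^1 k²
= 163·164·327/6 − 1·2·3/6
= 1456894 − 1 = 1456893

Σk² = 1456893


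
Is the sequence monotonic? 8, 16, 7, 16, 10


Differences: 8, -9, 9, -6
Difference at position 1 is +8 (> 0) but position 2 is -9 (< 0) — sequence both rises and falls
→ NOT monotonic

Not monotonic


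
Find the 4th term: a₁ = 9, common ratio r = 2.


aₙ = a₁·r^(n-1)
= 9×2^3
= 9×8
= 72

a_4 = 72


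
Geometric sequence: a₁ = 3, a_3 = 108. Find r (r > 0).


r^(n-1) = aₙ/a₁
r^2 = 108/3 = 36
r = 36^(1/2)
= ±6; taking r > 0 gives r = 6

r = 6


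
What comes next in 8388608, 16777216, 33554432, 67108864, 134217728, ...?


Pattern: powers of 2: 2ⁿ
Terms: 8388608, 16777216, 33554432, 67108864, 134217728
Next term = 268435456

Next term = 268435456


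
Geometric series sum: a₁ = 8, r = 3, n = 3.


Sₙ = 8×(3^3 - 1)/(3 - 1)
= 8×(27 - 1)/2
= 8×26/2
= 104

S_3 = 104


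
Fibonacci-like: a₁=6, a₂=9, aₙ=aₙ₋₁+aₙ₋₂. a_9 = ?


Computing iteratively: 6, 9, 15, 24, 39, 63, 102, 165, 267
a_9 = 267

a_9 = 267


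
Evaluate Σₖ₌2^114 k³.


Σₖ₌2^114 k³ = [114·115/2]² − [1·2/2]²
= 42968025 − 1 = 42968024

Σk³ = 42968024


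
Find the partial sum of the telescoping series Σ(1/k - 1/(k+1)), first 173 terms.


Telescoping: adjacent terms cancel.
= 1/1 - 1/174
= 1 - 1/174 = 173/174

Sum = 173/174


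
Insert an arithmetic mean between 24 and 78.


AM = (24 + 78)/2 = 102/2 = 51

AM = 51


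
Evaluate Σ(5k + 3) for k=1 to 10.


Σ(5k+3) = 5·Σk + 3·n
= 5·55 + 3·10
= 275 + 30 = 305

Σ = 305


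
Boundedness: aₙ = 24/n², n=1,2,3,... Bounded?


a₁ = 24, a₂ = 24/4, a₃ = 24/9, ...
0 < aₙ ≤ 24 for all n ≥ 1
The sequence IS bounded

Bounded (0 < aₙ ≤ 24)


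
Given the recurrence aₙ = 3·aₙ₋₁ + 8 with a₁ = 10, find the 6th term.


Computing step by step:
a_1 = 10
a_2 = 38
a_3 = 122
a_4 = 374
a_5 = 1130
a_6 = 3398


a_6 = 3398


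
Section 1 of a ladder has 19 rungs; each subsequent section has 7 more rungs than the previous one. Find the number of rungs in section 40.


aₙ = a₁ + (n-1)d
= 19 + (40-1)×7
= 19 + 273
= 292

a_40 = 292


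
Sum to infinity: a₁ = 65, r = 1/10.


S∞ = a₁/(1-r) = 65/(1 - 1/10)
= 65/(9/10)
= 650/9

S∞ = 650/9


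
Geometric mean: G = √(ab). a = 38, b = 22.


GM = √(38×22) = √836 = 28.9137

GM = 28.9137


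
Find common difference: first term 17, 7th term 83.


d = (aₙ - a₁)/(n-1)
= (83 - 17)/(7-1)
= 66/6 = 11

d = 11


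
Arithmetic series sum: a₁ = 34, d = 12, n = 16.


aₙ = 34 + (16-1)×12 = 214
Sₙ = n(a₁+aₙ)/2 = 16×(34+214)/2
= 16×248/2 = 1984

S_16 = 1984


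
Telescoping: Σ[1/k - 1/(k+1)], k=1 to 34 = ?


Telescoping: adjacent terms cancel.
= 1/1 - 1/35
= 1 - 1/35 = 34/35

Sum = 34/35


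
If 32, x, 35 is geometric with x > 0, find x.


GM = √(32×35) = √1120 = 33.4664

GM = 33.4664


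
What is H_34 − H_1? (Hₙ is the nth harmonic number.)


Σₖ₌2^34 1/k = 1/2 + 1/3 + 1/4 + ... + 1/34
= 40934600117149/13127595717600
≈ 3.1182

Sum = 40934600117149/13127595717600 ≈ 3.1182


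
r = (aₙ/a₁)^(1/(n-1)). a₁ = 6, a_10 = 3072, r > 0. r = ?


r^(n-1) = aₙ/a₁
r^9 = 3072/6 = 512
r = 512^(1/9)
= 2

r = 2


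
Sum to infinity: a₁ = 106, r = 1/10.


S∞ = a₁/(1-r) = 106/(1 - 1/10)
= 106/(9/10)
= 1060/9

S∞ = 1060/9


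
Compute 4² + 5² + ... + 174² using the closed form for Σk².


Σₖ₌4^174 k² = Σₖ₌₁^174 k² − Σₖ₌₁^3 k²
= 174·175·349/6 − 3·4·7/6
= 1771175 − 14 = 1771161

Σk² = 1771161


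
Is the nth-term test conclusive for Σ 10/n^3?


lim(n→∞) 10/n^3 = 0
lim aₙ = 0 → nth-term test is INCONCLUSIVE
(Need other tests; this is actually a convergent p-series with p=3 > 1)

Inconclusive (lim aₙ = 0; need another test)


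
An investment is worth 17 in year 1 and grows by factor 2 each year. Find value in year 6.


aₙ = a₁·r^(n-1)
= 17×2^5
= 17×32
= 544

a_6 = 544


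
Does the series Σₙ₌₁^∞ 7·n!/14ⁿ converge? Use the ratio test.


aₙ = 7·n!/14^n
a_{n+1}/aₙ = (n+1)!/14^(n+1) × 14^n/n!  (constant 7 cancels)
= (n+1)/14
L = lim(n→∞) (n+1)/14 = ∞
L > 1 → series DIVERGES

Diverges (ratio test: L = ∞ > 1)


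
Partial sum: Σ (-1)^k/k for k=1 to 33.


S = -1 + 1/2 - 1/3 + 1/4 - 1/5 + 1/6 - 1/7 + 1/8 ± ...
= -0.7081
(Full series converges to -ln(2) ≈ -0.6931)

S_33 = -0.7081


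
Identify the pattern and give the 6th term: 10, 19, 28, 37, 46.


Pattern: arithmetic (d=9)
Terms: 10, 19, 28, 37, 46
Next term = 55

Next term = 55


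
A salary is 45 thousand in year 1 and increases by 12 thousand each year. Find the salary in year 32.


aₙ = a₁ + (n-1)d
= 45 + (32-1)×12
= 45 + 372
= 417

a_32 = 417


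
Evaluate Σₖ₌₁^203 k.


n(n+1)/2 = 203×204/2 = 41412/2 = 20706

Σk = 20706


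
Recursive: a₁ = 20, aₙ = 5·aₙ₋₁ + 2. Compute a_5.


Computing step by step:
a_1 = 20
a_2 = 102
a_3 = 512
a_4 = 2562
a_5 = 12812


a_5 = 12812


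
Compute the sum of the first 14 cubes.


n(n+1)/2 = 14×15/2 = 105
Σk³ = 105² = 11025

Σk³ = 11025


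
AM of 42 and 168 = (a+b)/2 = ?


AM = (42 + 168)/2 = 210/2 = 105

AM = 105


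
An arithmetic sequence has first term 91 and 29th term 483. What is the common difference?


d = (aₙ - a₁)/(n-1)
= (483 - 91)/(29-1)
= 392/28 = 14

d = 14


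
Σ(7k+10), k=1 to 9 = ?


Σ(7k+10) = 7·Σk + 10·n
= 7·45 + 10·9
= 315 + 90 = 405

Σ = 405


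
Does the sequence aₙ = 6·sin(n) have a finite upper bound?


For all n, -1 ≤ sin(n) ≤ 1, so -6 ≤ 6·sin(n) ≤ 6
Lower bound: -6, Upper bound: 6
The sequence IS bounded

Bounded (-6 ≤ aₙ ≤ 6)


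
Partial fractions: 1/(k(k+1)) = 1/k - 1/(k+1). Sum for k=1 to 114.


1/(k(k+1)) = 1/k - 1/(k+1) (partial fractions)
Telescoping: Σ = 1 - 1/115 = 114/115

Sum = 114/115


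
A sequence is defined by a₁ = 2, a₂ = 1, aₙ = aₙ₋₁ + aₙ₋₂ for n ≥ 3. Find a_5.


Computing iteratively: 2, 1, 3, 4, 7
a_5 = 7

a_5 = 7


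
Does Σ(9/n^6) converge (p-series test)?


p-series test: Σ c/n^p converges if p > 1, diverges if p ≤ 1 (constant c > 0 doesn't affect convergence).
p = 6
6 > 1 → CONVERGES

Converges (p = 6 > 1)


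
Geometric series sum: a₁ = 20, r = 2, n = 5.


Sₙ = 20×(2^5 - 1)/(2 - 1)
= 20×(32 - 1)/1
= 20×31/1
= 620

S_5 = 620


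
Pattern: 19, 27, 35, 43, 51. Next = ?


Pattern: arithmetic (d=8)
Terms: 19, 27, 35, 43, 51
Next term = 59

Next term = 59


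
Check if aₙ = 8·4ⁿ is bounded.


aₙ = 8·4ⁿ → as n→∞, aₙ→∞ (since base 4 > 1)
No finite upper bound exists
The sequence is UNBOUNDED

Unbounded (aₙ → ∞ as n → ∞)


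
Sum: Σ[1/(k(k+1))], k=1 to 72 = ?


1/(k(k+1)) = 1/k - 1/(k+1) (partial fractions)
Telescoping: Σ = 1 - 1/73 = 72/73

Sum = 72/73


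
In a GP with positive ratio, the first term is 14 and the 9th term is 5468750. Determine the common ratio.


r^(n-1) = aₙ/a₁
r^8 = 5468750/14 = 390625
r = 390625^(1/8)
= ±5; taking r > 0 gives r = 5

r = 5


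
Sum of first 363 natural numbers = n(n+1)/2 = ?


n(n+1)/2 = 363×364/2 = 132132/2 = 66066

Σk = 66066


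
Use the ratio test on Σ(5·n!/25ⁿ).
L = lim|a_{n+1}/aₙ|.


aₙ = 5·n!/25^n
a_{n+1}/aₙ = (n+1)!/25^(n+1) × 25^n/n!  (constant 5 cancels)
= (n+1)/25
L = lim(n→∞) (n+1)/25 = ∞
L > 1 → series DIVERGES

Diverges (ratio test: L = ∞ > 1)


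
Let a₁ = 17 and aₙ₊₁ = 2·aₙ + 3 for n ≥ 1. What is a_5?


Computing step by step:
a_1 = 17
a_2 = 37
a_3 = 77
a_4 = 157
a_5 = 317


a_5 = 317


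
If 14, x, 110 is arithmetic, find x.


AM = (14 + 110)/2 = 124/2 = 62

AM = 62


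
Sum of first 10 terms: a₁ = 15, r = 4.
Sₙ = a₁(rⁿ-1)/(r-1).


Sₙ = 15×(4^10 - 1)/(4 - 1)
= 15×(1048576 - 1)/3
= 15×1048575/3
= 5242875

S_10 = 5242875


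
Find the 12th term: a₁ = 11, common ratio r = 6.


aₙ = a₁·r^(n-1)
= 11×6^11
= 11×362797056
= 3990767616

a_12 = 3990767616


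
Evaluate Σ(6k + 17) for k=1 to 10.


Σ(6k+17) = 6·Σk + 17·n
= 6·55 + 17·10
= 330 + 170 = 500

Σ = 500


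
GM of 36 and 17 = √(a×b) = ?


GM = √(36×17) = √612 = 24.7386

GM = 24.7386


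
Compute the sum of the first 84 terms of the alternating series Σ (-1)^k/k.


S = -1 + 1/2 - 1/3 + 1/4 - 1/5 + 1/6 - 1/7 + 1/8 ± ...
= -0.6872
(Full series converges to -ln(2) ≈ -0.6931)

S_84 = -0.6872


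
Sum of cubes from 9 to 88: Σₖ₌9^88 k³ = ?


Σₖ₌9^88 k³ = [88·89/2]² − [8·9/2]²
= 15335056 − 1296 = 15333760

Σk³ = 15333760


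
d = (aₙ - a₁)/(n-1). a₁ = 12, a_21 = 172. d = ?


d = (aₙ - a₁)/(n-1)
= (172 - 12)/(21-1)
= 160/20 = 8

d = 8


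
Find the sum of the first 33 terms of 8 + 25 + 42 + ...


aₙ = 8 + (33-1)×17 = 552
Sₙ = n(a₁+aₙ)/2 = 33×(8+552)/2
= 33×560/2 = 9240

S_33 = 9240


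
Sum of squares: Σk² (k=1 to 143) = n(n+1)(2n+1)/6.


n = 143
n(n+1)(2n+1)/6 = 143×144×287/6
= 5909904/6 = 984984

Σk² = 984984


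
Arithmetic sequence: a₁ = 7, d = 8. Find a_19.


aₙ = a₁ + (n-1)d
= 7 + (19-1)×8
= 7 + 144
= 151

a_19 = 151


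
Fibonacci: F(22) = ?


Fibonacci sequence: 1, 1, 2, 3, 5, 8, 13, 21, 34, 55, 89, ...
F(22) = 17711

F(22) = 17711


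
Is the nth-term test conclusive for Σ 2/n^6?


lim(n→∞) 2/n^6 = 0
lim aₙ = 0 → nth-term test is INCONCLUSIVE
(Need other tests; this is actually a convergent p-series with p=6 > 1)

Inconclusive (lim aₙ = 0; need another test)


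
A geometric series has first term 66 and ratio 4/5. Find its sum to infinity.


S∞ = a₁/(1-r) = 66/(1 - 4/5)
= 66/(1/5)
= 330

S∞ = 330


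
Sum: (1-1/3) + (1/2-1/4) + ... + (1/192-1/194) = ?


Telescoping with gap 2: two head and two tail terms survive.
= (1 + 1/2) - (1/193 + 1/194)
= 3/2 - 1/193 - 1/194 = 27888/18721

Sum = 27888/18721


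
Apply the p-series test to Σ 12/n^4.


p-series test: Σ c/n^p converges if p > 1, diverges if p ≤ 1 (constant c > 0 doesn't affect convergence).
p = 4
4 > 1 → CONVERGES

Converges (p = 4 > 1)


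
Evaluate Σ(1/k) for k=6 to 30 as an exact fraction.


Σₖ₌6^30 1/k = 1/6 + 1/7 + 1/8 + ... + 1/30
= 3986594995087/2329089562800
≈ 1.7117

Sum = 3986594995087/2329089562800 ≈ 1.7117


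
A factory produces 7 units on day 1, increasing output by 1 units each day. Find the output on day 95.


aₙ = a₁ + (n-1)d
= 7 + (95-1)×1
= 7 + 94
= 101

a_95 = 101


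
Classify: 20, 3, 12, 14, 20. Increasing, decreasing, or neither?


Differences: -17, 9, 2, 6
Difference at position 2 is +9 (> 0) but position 1 is -17 (< 0) — sequence both rises and falls
→ NOT monotonic

Not monotonic


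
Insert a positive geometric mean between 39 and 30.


GM = √(39×30) = √1170 = 34.2053

GM = 34.2053


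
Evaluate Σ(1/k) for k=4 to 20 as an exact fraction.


Σₖ₌4^20 1/k = 1/4 + 1/5 + 1/6 + ... + 1/20
= 27382711/15519504
≈ 1.7644

Sum = 27382711/15519504 ≈ 1.7644


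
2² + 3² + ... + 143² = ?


Σₖ₌2^143 k² = Σₖ₌₁^143 k² − Σₖ₌₁^1 k²
= 143·144·287/6 − 1·2·3/6
= 984984 − 1 = 984983

Σk² = 984983


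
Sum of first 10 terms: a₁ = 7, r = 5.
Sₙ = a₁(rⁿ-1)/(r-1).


Sₙ = 7×(5^10 - 1)/(5 - 1)
= 7×(9765625 - 1)/4
= 7×9765624/4
= 17089842

S_10 = 17089842


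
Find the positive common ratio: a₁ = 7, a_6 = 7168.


r^(n-1) = aₙ/a₁
r^5 = 7168/7 = 1024
r = 1024^(1/5)
= 4

r = 4


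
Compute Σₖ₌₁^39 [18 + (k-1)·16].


aₙ = 18 + (39-1)×16 = 626
Sₙ = n(a₁+aₙ)/2 = 39×(18+626)/2
= 39×644/2 = 12558

S_39 = 12558


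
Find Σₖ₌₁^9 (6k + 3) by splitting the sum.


Σ(6k+3) = 6·Σk + 3·n
= 6·45 + 3·9
= 270 + 27 = 297

Σ = 297


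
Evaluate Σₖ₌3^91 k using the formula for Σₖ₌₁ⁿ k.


Σₖ₌3^91 k = Σₖ₌₁^91 k − Σₖ₌₁^2 k
= 91·92/2 − 2·3/2
= 4186 − 3 = 4183

Σk = 4183


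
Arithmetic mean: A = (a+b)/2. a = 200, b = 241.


AM = (200 + 241)/2 = 441/2 = 220.5

AM = 220.5


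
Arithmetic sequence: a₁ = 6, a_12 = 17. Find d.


d = (aₙ - a₁)/(n-1)
= (17 - 6)/(12-1)
= 11/11 = 1

d = 1


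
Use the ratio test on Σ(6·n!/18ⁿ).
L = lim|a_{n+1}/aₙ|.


aₙ = 6·n!/18^n
a_{n+1}/aₙ = (n+1)!/18^(n+1) × 18^n/n!  (constant 6 cancels)
= (n+1)/18
L = lim(n→∞) (n+1)/18 = ∞
L > 1 → series DIVERGES

Diverges (ratio test: L = ∞ > 1)


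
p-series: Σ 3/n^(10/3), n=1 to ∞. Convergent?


p-series test: Σ c/n^p converges if p > 1, diverges if p ≤ 1 (constant c > 0 doesn't affect convergence).
p = 10/3
10/3 > 1 → CONVERGES

Converges (p = 10/3 > 1)


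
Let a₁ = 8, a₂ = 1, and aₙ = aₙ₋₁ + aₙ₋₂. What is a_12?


Computing iteratively: 8, 1, 9, 10, 19, 29, 48, 77, 125, 202, 327, 529
a_12 = 529

a_12 = 529


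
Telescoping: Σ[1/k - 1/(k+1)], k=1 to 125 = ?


Telescoping: adjacent terms cancel.
= 1/1 - 1/126
= 1 - 1/126 = 125/126

Sum = 125/126


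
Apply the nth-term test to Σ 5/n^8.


lim(n→∞) 5/n^8 = 0
lim aₙ = 0 → nth-term test is INCONCLUSIVE
(Need other tests; this is actually a convergent p-series with p=8 > 1)

Inconclusive (lim aₙ = 0; need another test)


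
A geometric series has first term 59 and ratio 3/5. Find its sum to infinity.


S∞ = a₁/(1-r) = 59/(1 - 3/5)
= 59/(2/5)
= 295/2

S∞ = 295/2


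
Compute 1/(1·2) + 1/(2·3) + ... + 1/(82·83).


1/(k(k+1)) = 1/k - 1/(k+1) (partial fractions)
Telescoping: Σ = 1 - 1/83 = 82/83

Sum = 82/83


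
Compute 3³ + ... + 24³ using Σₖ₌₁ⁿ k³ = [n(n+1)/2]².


Σₖ₌3^24 k³ = [24·25/2]² − [2·3/2]²
= 90000 − 9 = 89991

Σk³ = 89991


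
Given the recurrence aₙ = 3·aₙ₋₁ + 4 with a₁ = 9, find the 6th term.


Computing step by step:
a_1 = 9
a_2 = 31
a_3 = 97
a_4 = 295
a_5 = 889
a_6 = 2671


a_6 = 2671


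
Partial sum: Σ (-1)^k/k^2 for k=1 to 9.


S = -1 + 1/4 - 1/9 + 1/16 - 1/25 + 1/36 - 1/49 + 1/64 ± ...
= -0.828
(Full series converges to -π²/12 ≈ -0.8225)

S_9 = -0.828


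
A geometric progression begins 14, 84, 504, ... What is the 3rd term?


aₙ = a₁·r^(n-1)
= 14×6^2
= 14×36
= 504

a_3 = 504


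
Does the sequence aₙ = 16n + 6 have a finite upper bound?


aₙ = 16n + 6 → as n→∞, aₙ→∞
No finite upper bound exists
The sequence is UNBOUNDED

Unbounded (aₙ → ∞ as n → ∞)


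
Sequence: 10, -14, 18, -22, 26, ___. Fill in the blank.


Pattern: alternating sign, magnitude arithmetic (d=4)
Terms: 10, -14, 18, -22, 26
Next term = -30

Next term = -30


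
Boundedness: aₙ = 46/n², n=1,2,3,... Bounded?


a₁ = 46, a₂ = 46/4, a₃ = 46/9, ...
0 < aₙ ≤ 46 for all n ≥ 1
The sequence IS bounded

Bounded (0 < aₙ ≤ 46)


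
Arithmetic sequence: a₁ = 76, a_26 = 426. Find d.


d = (aₙ - a₁)/(n-1)
= (426 - 76)/(26-1)
= 350/25 = 14

d = 14


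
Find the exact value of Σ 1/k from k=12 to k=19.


Σₖ₌12^19 1/k = 1/12 + 1/13 + 1/14 + 1/15 + 1/16 + 1/17 + 1/18 + 1/19
= 11171129/21162960
≈ 0.5279

Sum = 11171129/21162960 ≈ 0.5279


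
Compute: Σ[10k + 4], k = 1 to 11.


Σ(10k+4) = 10·Σk + 4·n
= 10·66 + 4·11
= 660 + 44 = 704

Σ = 704


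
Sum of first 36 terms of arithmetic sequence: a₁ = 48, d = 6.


aₙ = 48 + (36-1)×6 = 258
Sₙ = n(a₁+aₙ)/2 = 36×(48+258)/2
= 36×306/2 = 5508

S_36 = 5508


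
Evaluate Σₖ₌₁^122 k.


n(n+1)/2 = 122×123/2 = 15006/2 = 7503

Σk = 7503


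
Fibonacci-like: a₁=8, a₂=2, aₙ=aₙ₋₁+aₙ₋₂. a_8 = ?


Computing iteratively: 8, 2, 10, 12, 22, 34, 56, 90
a_8 = 90

a_8 = 90


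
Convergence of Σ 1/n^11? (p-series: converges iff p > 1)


p-series test: Σ c/n^p converges if p > 1, diverges if p ≤ 1 (constant c > 0 doesn't affect convergence).
p = 11
11 > 1 → CONVERGES

Converges (p = 11 > 1)


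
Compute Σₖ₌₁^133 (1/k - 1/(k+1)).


Telescoping: adjacent terms cancel.
= 1/1 - 1/134
= 1 - 1/134 = 133/134

Sum = 133/134


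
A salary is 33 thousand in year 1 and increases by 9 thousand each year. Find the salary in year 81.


aₙ = a₁ + (n-1)d
= 33 + (81-1)×9
= 33 + 720
= 753

a_81 = 753


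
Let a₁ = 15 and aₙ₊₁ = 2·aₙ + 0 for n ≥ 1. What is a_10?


Computing step by step:
a_1 = 15
a_2 = 30
a_3 = 60
a_4 = 120
a_5 = 240
a_6 = 480
a_7 = 960
a_8 = 1920
a_9 = 3840
a_10 = 7680


a_10 = 7680


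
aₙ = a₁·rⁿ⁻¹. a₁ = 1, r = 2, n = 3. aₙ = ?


aₙ = a₁·r^(n-1)
= 1×2^2
= 1×4
= 4

a_3 = 4


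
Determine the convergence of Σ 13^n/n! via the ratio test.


aₙ = 13^n/n!
a_{n+1}/aₙ = 13^(n+1)/(n+1)! × n!/13^n
= 13/(n+1)
L = lim(n→∞) 13/(n+1) = 0
L < 1 → series CONVERGES

Converges (ratio test: L = 0 < 1)


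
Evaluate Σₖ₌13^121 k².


Σₖ₌13^121 k² = Σₖ₌₁^121 k² − Σₖ₌₁^12 k²
= 121·122·243/6 − 12·13·25/6
= 597861 − 650 = 597211

Σk² = 597211


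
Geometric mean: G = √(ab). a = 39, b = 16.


GM = √(39×16) = √624 = 24.98

GM = 24.98


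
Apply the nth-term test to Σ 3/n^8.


lim(n→∞) 3/n^8 = 0
lim aₙ = 0 → nth-term test is INCONCLUSIVE
(Need other tests; this is actually a convergent p-series with p=8 > 1)

Inconclusive (lim aₙ = 0; need another test)


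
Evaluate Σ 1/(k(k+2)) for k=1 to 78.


1/(k(k+2)) = (1/2)·(1/k - 1/(k+2)) (partial fractions)
Telescoping: Σ = (1/2)·(1 + 1/2 - 1/79 - 1/80) = 9321/12640

Sum = 9321/12640


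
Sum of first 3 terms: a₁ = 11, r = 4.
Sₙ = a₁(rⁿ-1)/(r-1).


Sₙ = 11×(4^3 - 1)/(4 - 1)
= 11×(64 - 1)/3
= 11×63/3
= 231

S_3 = 231


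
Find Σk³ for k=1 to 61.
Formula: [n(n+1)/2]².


n(n+1)/2 = 61×62/2 = 1891
Σk³ = 1891² = 3575881

Σk³ = 3575881


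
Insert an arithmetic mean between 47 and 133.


AM = (47 + 133)/2 = 180/2 = 90

AM = 90


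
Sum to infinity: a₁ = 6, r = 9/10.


S∞ = a₁/(1-r) = 6/(1 - 9/10)
= 6/(1/10)
= 60

S∞ = 60


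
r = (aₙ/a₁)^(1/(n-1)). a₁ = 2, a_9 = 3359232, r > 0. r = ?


r^(n-1) = aₙ/a₁
r^8 = 3359232/2 = 1679616
r = 1679616^(1/8)
= ±6; taking r > 0 gives r = 6

r = 6


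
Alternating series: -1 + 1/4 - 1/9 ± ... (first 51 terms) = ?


S = -1 + 1/4 - 1/9 + 1/16 - 1/25 + 1/36 - 1/49 + 1/64 ± ...
= -0.8227
(Full series converges to -π²/12 ≈ -0.8225)

S_51 = -0.8227


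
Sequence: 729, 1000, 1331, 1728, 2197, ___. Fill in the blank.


Pattern: perfect cubes: n³
Terms: 729, 1000, 1331, 1728, 2197
Next term = 2744

Next term = 2744


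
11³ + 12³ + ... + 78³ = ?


Σₖ₌11^78 k³ = [78·79/2]² − [10·11/2]²
= 9492561 − 3025 = 9489536

Σk³ = 9489536


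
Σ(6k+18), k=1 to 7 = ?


Σ(6k+18) = 6·Σk + 18·n
= 6·28 + 18·7
= 168 + 126 = 294

Σ = 294


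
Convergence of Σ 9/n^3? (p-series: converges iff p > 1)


p-series test: Σ c/n^p converges if p > 1, diverges if p ≤ 1 (constant c > 0 doesn't affect convergence).
p = 3
3 > 1 → CONVERGES

Converges (p = 3 > 1)


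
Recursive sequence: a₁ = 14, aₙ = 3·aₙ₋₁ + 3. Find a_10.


Computing step by step:
a_1 = 14
a_2 = 45
a_3 = 138
a_4 = 417
a_5 = 1254
a_6 = 3765
a_7 = 11298
a_8 = 33897
a_9 = 101694
a_10 = 305085


a_10 = 305085


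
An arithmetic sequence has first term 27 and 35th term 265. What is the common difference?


d = (aₙ - a₁)/(n-1)
= (265 - 27)/(35-1)
= 238/34 = 7

d = 7


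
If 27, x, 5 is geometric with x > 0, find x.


GM = √(27×5) = √135 = 11.619

GM = 11.619


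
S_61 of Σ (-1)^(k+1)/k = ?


S = 1 - 1/2 + 1/3 - 1/4 + 1/5 - 1/6 + 1/7 - 1/8 ± ...
= 0.7013
(Full series converges to +ln(2) ≈ +0.6931)

S_61 = 0.7013


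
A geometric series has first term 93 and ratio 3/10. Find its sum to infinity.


S∞ = a₁/(1-r) = 93/(1 - 3/10)
= 93/(7/10)
= 930/7

S∞ = 930/7


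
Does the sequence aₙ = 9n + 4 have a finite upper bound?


aₙ = 9n + 4 → as n→∞, aₙ→∞
No finite upper bound exists
The sequence is UNBOUNDED

Unbounded (aₙ → ∞ as n → ∞)


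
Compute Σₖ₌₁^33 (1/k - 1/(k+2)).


Telescoping with gap 2: two head and two tail terms survive.
= (1 + 1/2) - (1/34 + 1/35)
= 3/2 - 1/34 - 1/35 = 858/595

Sum = 858/595


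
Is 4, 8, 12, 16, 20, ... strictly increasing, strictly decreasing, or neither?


Differences: 4, 4, 4, 4
All differences > 0 → strictly INCREASING

Monotonically increasing


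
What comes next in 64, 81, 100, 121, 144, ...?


Pattern: perfect squares: n²
Terms: 64, 81, 100, 121, 144
Next term = 169

Next term = 169


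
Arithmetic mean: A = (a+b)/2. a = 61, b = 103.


AM = (61 + 103)/2 = 164/2 = 82

AM = 82


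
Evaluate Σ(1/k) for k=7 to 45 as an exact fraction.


Σₖ₌7^45 1/k = 1/7 + 1/8 + 1/9 + ... + 1/45
= 2617230034104616867/1345655451257488800
≈ 1.9449

Sum = 2617230034104616867/1345655451257488800 ≈ 1.9449


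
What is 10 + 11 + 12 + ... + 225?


Σₖ₌10^225 k = Σₖ₌₁^225 k − Σₖ₌₁^9 k
= 225·226/2 − 9·10/2
= 25425 − 45 = 25380

Σk = 25380


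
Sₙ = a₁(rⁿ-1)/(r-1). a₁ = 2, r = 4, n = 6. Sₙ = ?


Sₙ = 2×(4^6 - 1)/(4 - 1)
= 2×(4096 - 1)/3
= 2×4095/3
= 2730

S_6 = 2730


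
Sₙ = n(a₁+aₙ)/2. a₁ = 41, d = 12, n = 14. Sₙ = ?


aₙ = 41 + (14-1)×12 = 197
Sₙ = n(a₁+aₙ)/2 = 14×(41+197)/2
= 14×238/2 = 1666

S_14 = 1666


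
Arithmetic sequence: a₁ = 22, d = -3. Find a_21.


aₙ = a₁ + (n-1)d
= 22 + (21-1)×-3
= 22 - 60
= -38

a_21 = -38


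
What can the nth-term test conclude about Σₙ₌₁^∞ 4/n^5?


lim(n→∞) 4/n^5 = 0
lim aₙ = 0 → nth-term test is INCONCLUSIVE
(Need other tests; this is actually a convergent p-series with p=5 > 1)

Inconclusive (lim aₙ = 0; need another test)


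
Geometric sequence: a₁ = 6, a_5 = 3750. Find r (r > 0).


r^(n-1) = aₙ/a₁
r^4 = 3750/6 = 625
r = 625^(1/4)
= ±5; taking r > 0 gives r = 5

r = 5


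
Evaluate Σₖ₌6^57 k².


Σₖ₌6^57 k² = Σₖ₌₁^57 k² − Σₖ₌₁^5 k²
= 57·58·115/6 − 5·6·11/6
= 63365 − 55 = 63310

Σk² = 63310


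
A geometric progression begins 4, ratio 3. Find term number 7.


aₙ = a₁·r^(n-1)
= 4×3^6
= 4×729
= 2916

a_7 = 2916


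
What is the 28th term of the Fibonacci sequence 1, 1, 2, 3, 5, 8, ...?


Fibonacci sequence: 1, 1, 2, 3, 5, 8, 13, 21, 34, 55, 89, ...
F(28) = 317811

F(28) = 317811


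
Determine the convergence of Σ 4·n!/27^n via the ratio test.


aₙ = 4·n!/27^n
a_{n+1}/aₙ = (n+1)!/27^(n+1) × 27^n/n!  (constant 4 cancels)
= (n+1)/27
L = lim(n→∞) (n+1)/27 = ∞
L > 1 → series DIVERGES

Diverges (ratio test: L = ∞ > 1)


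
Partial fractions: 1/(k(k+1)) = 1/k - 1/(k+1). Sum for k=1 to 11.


1/(k(k+1)) = 1/k - 1/(k+1) (partial fractions)
Telescoping: Σ = 1 - 1/12 = 11/12

Sum = 11/12


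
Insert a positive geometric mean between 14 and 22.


GM = √(14×22) = √308 = 17.5499

GM = 17.5499


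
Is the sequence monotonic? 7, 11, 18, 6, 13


Differences: 4, 7, -12, 7
Difference at position 1 is +4 (> 0) but position 3 is -12 (< 0) — sequence both rises and falls
→ NOT monotonic

Not monotonic


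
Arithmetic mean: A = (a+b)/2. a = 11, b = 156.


AM = (11 + 156)/2 = 167/2 = 83.5

AM = 83.5


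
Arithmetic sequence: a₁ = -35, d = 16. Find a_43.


aₙ = a₁ + (n-1)d
= -35 + (43-1)×16
= -35 + 672
= 637

a_43 = 637


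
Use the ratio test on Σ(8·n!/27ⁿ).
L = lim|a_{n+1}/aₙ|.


aₙ = 8·n!/27^n
a_{n+1}/aₙ = (n+1)!/27^(n+1) × 27^n/n!  (constant 8 cancels)
= (n+1)/27
L = lim(n→∞) (n+1)/27 = ∞
L > 1 → series DIVERGES

Diverges (ratio test: L = ∞ > 1)


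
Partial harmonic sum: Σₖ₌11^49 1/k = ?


Σₖ₌11^49 1/k = 1/11 + 1/12 + 1/13 + ... + 1/49
= 4804253716567824832211/3099044504245996706400
≈ 1.5502

Sum = 4804253716567824832211/3099044504245996706400 ≈ 1.5502


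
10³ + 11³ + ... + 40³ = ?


Σₖ₌10^40 k³ = [40·41/2]² − [9·10/2]²
= 672400 − 2025 = 670375

Σk³ = 670375


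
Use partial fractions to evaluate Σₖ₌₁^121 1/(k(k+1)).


1/(k(k+1)) = 1/k - 1/(k+1) (partial fractions)
Telescoping: Σ = 1 - 1/122 = 121/122

Sum = 121/122


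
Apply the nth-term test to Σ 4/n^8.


lim(n→∞) 4/n^8 = 0
lim aₙ = 0 → nth-term test is INCONCLUSIVE
(Need other tests; this is actually a convergent p-series with p=8 > 1)

Inconclusive (lim aₙ = 0; need another test)


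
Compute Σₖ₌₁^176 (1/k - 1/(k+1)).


Telescoping: adjacent terms cancel.
= 1/1 - 1/177
= 1 - 1/177 = 176/177

Sum = 176/177


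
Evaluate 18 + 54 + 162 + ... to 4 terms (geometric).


Sₙ = 18×(3^4 - 1)/(3 - 1)
= 18×(81 - 1)/2
= 18×80/2
= 720

S_4 = 720


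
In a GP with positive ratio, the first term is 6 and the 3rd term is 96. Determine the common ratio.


r^(n-1) = aₙ/a₁
r^2 = 96/6 = 16
r = 16^(1/2)
= ±4; taking r > 0 gives r = 4

r = 4


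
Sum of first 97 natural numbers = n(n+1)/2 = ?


n(n+1)/2 = 97×98/2 = 9506/2 = 4753

Σk = 4753


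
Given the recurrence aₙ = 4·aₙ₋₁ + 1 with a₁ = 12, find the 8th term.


Computing step by step:
a_1 = 12
a_2 = 49
a_3 = 197
a_4 = 789
a_5 = 3157
a_6 = 12629
a_7 = 50517
a_8 = 202069


a_8 = 202069


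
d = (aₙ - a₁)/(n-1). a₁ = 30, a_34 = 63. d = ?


d = (aₙ - a₁)/(n-1)
= (63 - 30)/(34-1)
= 33/33 = 1

d = 1


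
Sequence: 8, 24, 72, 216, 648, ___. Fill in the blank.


Pattern: geometric (r=3)
Terms: 8, 24, 72, 216, 648
Next term = 1944

Next term = 1944


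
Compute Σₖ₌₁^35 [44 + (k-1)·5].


aₙ = 44 + (35-1)×5 = 214
Sₙ = n(a₁+aₙ)/2 = 35×(44+214)/2
= 35×258/2 = 4515

S_35 = 4515


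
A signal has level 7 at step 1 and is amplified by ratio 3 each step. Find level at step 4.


aₙ = a₁·r^(n-1)
= 7×3^3
= 7×27
= 189

a_4 = 189


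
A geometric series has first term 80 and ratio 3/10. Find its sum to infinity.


S∞ = a₁/(1-r) = 80/(1 - 3/10)
= 80/(7/10)
= 800/7

S∞ = 800/7


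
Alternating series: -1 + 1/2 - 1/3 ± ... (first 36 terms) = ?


S = -1 + 1/2 - 1/3 + 1/4 - 1/5 + 1/6 - 1/7 + 1/8 ± ...
= -0.6795
(Full series converges to -ln(2) ≈ -0.6931)

S_36 = -0.6795


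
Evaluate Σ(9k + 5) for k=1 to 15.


Σ(9k+5) = 9·Σk + 5·n
= 9·120 + 5·15
= 1080 + 75 = 1155

Σ = 1155


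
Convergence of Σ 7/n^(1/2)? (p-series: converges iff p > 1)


p-series test: Σ c/n^p converges if p > 1, diverges if p ≤ 1 (constant c > 0 doesn't affect convergence).
p = 1/2
1/2 ≤ 1 → DIVERGES

Diverges (p = 1/2 ≤ 1)


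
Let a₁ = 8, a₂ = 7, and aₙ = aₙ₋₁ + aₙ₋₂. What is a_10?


Computing iteratively: 8, 7, 15, 22, 37, 59, 96, 155, 251, 406
a_10 = 406

a_10 = 406


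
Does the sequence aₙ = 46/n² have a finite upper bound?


a₁ = 46, a₂ = 46/4, a₃ = 46/9, ...
0 < aₙ ≤ 46 for all n ≥ 1
The sequence IS bounded

Bounded (0 < aₙ ≤ 46)


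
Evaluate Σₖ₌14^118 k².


Σₖ₌14^118 k² = Σₖ₌₁^118 k² − Σₖ₌₁^13 k²
= 118·119·237/6 − 13·14·27/6
= 554659 − 819 = 553840

Σk² = 553840


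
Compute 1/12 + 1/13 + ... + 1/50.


Σₖ₌12^50 1/k = 1/12 + 1/13 + 1/14 + ... + 1/50
= 4584503288084926883939/3099044504245996706400
≈ 1.4793

Sum = 4584503288084926883939/3099044504245996706400 ≈ 1.4793


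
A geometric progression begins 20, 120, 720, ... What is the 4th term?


aₙ = a₁·r^(n-1)
= 20×6^3
= 20×216
= 4320

a_4 = 4320


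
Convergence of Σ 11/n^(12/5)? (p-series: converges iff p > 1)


p-series test: Σ c/n^p converges if p > 1, diverges if p ≤ 1 (constant c > 0 doesn't affect convergence).
p = 12/5
12/5 > 1 → CONVERGES

Converges (p = 12/5 > 1)


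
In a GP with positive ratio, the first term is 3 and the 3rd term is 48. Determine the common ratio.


r^(n-1) = aₙ/a₁
r^2 = 48/3 = 16
r = 16^(1/2)
= ±4; taking r > 0 gives r = 4

r = 4


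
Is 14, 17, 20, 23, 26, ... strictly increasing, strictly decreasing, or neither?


Differences: 3, 3, 3, 3
All differences > 0 → strictly INCREASING

Monotonically increasing


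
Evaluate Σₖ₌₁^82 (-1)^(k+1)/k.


S = 1 - 1/2 + 1/3 - 1/4 + 1/5 - 1/6 + 1/7 - 1/8 ± ...
= 0.6871
(Full series converges to +ln(2) ≈ +0.6931)

S_82 = 0.6871


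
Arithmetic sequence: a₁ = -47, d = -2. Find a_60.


aₙ = a₁ + (n-1)d
= -47 + (60-1)×-2
= -47 - 118
= -165

a_60 = -165


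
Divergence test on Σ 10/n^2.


lim(n→∞) 10/n^2 = 0
lim aₙ = 0 → nth-term test is INCONCLUSIVE
(Need other tests; this is actually a convergent p-series with p=2 > 1)

Inconclusive (lim aₙ = 0; need another test)


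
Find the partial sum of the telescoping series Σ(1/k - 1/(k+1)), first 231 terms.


Telescoping: adjacent terms cancel.
= 1/1 - 1/232
= 1 - 1/232 = 231/232

Sum = 231/232


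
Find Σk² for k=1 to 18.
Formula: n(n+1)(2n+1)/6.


n = 18
n(n+1)(2n+1)/6 = 18×19×37/6
= 12654/6 = 2109

Σk² = 2109


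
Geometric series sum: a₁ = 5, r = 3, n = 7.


Sₙ = 5×(3^7 - 1)/(3 - 1)
= 5×(2187 - 1)/2
= 5×2186/2
= 5465

S_7 = 5465


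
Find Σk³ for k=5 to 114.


Σₖ₌5^114 k³ = [114·115/2]² − [4·5/2]²
= 42968025 − 100 = 42967925

Σk³ = 42967925


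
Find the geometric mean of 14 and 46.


GM = √(14×46) = √644 = 25.3772

GM = 25.3772


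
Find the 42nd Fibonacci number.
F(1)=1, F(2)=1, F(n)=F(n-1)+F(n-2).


Fibonacci sequence: 1, 1, 2, 3, 5, 8, 13, 21, 34, 55, 89, ...
F(42) = 267914296

F(42) = 267914296


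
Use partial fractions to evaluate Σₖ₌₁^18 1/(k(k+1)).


1/(k(k+1)) = 1/k - 1/(k+1) (partial fractions)
Telescoping: Σ = 1 - 1/19 = 18/19

Sum = 18/19


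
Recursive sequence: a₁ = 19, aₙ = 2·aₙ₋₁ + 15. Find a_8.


Computing step by step:
a_1 = 19
a_2 = 53
a_3 = 121
a_4 = 257
a_5 = 529
a_6 = 1073
a_7 = 2161
a_8 = 4337


a_8 = 4337


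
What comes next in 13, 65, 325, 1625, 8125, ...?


Pattern: geometric (r=5)
Terms: 13, 65, 325, 1625, 8125
Next term = 40625

Next term = 40625


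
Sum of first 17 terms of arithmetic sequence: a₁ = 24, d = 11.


aₙ = 24 + (17-1)×11 = 200
Sₙ = n(a₁+aₙ)/2 = 17×(24+200)/2
= 17×224/2 = 1904

S_17 = 1904


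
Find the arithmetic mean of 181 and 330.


AM = (181 + 330)/2 = 511/2 = 255.5

AM = 255.5


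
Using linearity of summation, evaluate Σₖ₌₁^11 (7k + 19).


Σ(7k+19) = 7·Σk + 19·n
= 7·66 + 19·11
= 462 + 209 = 671

Σ = 671


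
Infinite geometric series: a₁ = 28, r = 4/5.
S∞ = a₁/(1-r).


S∞ = a₁/(1-r) = 28/(1 - 4/5)
= 28/(1/5)
= 140

S∞ = 140


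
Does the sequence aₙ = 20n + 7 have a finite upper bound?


aₙ = 20n + 7 → as n→∞, aₙ→∞
No finite upper bound exists
The sequence is UNBOUNDED

Unbounded (aₙ → ∞ as n → ∞)


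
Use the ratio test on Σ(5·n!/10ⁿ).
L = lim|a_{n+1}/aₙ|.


aₙ = 5·n!/10^n
a_{n+1}/aₙ = (n+1)!/10^(n+1) × 10^n/n!  (constant 5 cancels)
= (n+1)/10
L = lim(n→∞) (n+1)/10 = ∞
L > 1 → series DIVERGES

Diverges (ratio test: L = ∞ > 1)


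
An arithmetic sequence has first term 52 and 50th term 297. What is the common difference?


d = (aₙ - a₁)/(n-1)
= (297 - 52)/(50-1)
= 245/49 = 5

d = 5


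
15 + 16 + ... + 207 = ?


Σₖ₌15^207 k = Σₖ₌₁^207 k − Σₖ₌₁^14 k
= 207·208/2 − 14·15/2
= 21528 − 105 = 21423

Σk = 21423


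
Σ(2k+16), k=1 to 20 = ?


Σ(2k+16) = 2·Σk + 16·n
= 2·210 + 16·20
= 420 + 320 = 740

Σ = 740


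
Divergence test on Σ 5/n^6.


lim(n→∞) 5/n^6 = 0
lim aₙ = 0 → nth-term test is INCONCLUSIVE
(Need other tests; this is actually a convergent p-series with p=6 > 1)

Inconclusive (lim aₙ = 0; need another test)


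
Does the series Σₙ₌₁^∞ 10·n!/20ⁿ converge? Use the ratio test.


aₙ = 10·n!/20^n
a_{n+1}/aₙ = (n+1)!/20^(n+1) × 20^n/n!  (constant 10 cancels)
= (n+1)/20
L = lim(n→∞) (n+1)/20 = ∞
L > 1 → series DIVERGES

Diverges (ratio test: L = ∞ > 1)


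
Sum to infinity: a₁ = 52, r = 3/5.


S∞ = a₁/(1-r) = 52/(1 - 3/5)
= 52/(2/5)
= 130

S∞ = 130


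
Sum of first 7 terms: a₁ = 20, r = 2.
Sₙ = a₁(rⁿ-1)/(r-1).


Sₙ = 20×(2^7 - 1)/(2 - 1)
= 20×(128 - 1)/1
= 20×127/1
= 2540

S_7 = 2540


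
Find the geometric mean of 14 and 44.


GM = √(14×44) = √616 = 24.8193

GM = 24.8193


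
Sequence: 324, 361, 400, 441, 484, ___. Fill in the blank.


Pattern: perfect squares: n²
Terms: 324, 361, 400, 441, 484
Next term = 529

Next term = 529


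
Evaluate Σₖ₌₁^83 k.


n(n+1)/2 = 83×84/2 = 6972/2 = 3486

Σk = 3486


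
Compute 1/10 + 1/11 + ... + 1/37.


Σₖ₌10^37 1/k = 1/10 + 1/11 + 1/12 + ... + 1/37
= 95244204281299/69388720221600
≈ 1.3726

Sum = 95244204281299/69388720221600 ≈ 1.3726


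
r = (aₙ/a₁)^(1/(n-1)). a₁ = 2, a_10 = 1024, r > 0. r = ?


r^(n-1) = aₙ/a₁
r^9 = 1024/2 = 512
r = 512^(1/9)
= 2

r = 2


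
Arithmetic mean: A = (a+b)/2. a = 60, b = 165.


AM = (60 + 165)/2 = 225/2 = 112.5

AM = 112.5


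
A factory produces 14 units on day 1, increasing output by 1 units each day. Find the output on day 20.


aₙ = a₁ + (n-1)d
= 14 + (20-1)×1
= 14 + 19
= 33

a_20 = 33


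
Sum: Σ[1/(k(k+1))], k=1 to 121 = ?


1/(k(k+1)) = 1/k - 1/(k+1) (partial fractions)
Telescoping: Σ = 1 - 1/122 = 121/122

Sum = 121/122


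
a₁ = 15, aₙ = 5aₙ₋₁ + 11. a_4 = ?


Computing step by step:
a_1 = 15
a_2 = 86
a_3 = 441
a_4 = 2216


a_4 = 2216


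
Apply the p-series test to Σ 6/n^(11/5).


p-series test: Σ c/n^p converges if p > 1, diverges if p ≤ 1 (constant c > 0 doesn't affect convergence).
p = 11/5
11/5 > 1 → CONVERGES

Converges (p = 11/5 > 1)


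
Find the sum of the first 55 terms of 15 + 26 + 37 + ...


aₙ = 15 + (55-1)×11 = 609
Sₙ = n(a₁+aₙ)/2 = 55×(15+609)/2
= 55×624/2 = 17160

S_55 = 17160


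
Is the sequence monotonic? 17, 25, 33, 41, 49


Differences: 8, 8, 8, 8
All differences > 0 → strictly INCREASING

Monotonically increasing


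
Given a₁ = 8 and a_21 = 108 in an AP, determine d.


d = (aₙ - a₁)/(n-1)
= (108 - 8)/(21-1)
= 100/20 = 5

d = 5
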